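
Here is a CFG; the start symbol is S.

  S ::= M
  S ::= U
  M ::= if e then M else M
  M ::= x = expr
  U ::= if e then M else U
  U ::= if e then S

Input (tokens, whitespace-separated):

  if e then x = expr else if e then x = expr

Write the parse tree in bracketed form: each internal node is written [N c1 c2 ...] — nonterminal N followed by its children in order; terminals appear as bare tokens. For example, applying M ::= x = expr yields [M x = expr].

S
U
if e then M else U
if e then x = expr else U
if e then x = expr else if e then S
if e then x = expr else if e then M
if e then x = expr else if e then x = expr

[S [U if e then [M x = expr] else [U if e then [S [M x = expr]]]]]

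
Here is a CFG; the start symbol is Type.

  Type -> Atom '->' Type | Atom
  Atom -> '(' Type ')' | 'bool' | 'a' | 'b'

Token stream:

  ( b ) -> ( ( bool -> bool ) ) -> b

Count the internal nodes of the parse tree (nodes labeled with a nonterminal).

14

[Type [Atom ( [Type [Atom b]] )] -> [Type [Atom ( [Type [Atom ( [Type [Atom bool] -> [Type [Atom bool]]] )]] )] -> [Type [Atom b]]]]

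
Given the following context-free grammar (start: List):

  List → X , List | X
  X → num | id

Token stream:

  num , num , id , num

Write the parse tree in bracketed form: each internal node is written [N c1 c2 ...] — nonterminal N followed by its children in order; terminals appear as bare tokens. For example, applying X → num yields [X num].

[List [X num] , [List [X num] , [List [X id] , [List [X num]]]]]

List
X , List
num , List
num , X , List
num , num , List
num , num , X , List
num , num , id , List
num , num , id , X
num , num , id , num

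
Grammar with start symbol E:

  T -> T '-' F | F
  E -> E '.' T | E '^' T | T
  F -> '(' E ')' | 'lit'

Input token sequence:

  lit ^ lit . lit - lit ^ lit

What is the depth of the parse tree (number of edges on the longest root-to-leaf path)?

6

[E [E [E [E [T [F lit]]] ^ [T [F lit]]] . [T [T [F lit]] - [F lit]]] ^ [T [F lit]]]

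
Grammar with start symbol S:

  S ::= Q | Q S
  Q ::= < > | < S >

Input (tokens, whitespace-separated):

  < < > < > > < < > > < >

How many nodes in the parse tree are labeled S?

[S [Q < [S [Q < >] [S [Q < >]]] >] [S [Q < [S [Q < >]] >] [S [Q < >]]]]

6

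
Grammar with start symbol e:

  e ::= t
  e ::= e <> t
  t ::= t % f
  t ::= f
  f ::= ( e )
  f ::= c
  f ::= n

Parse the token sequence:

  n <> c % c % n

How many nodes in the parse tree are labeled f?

4

[e [e [t [f n]]] <> [t [t [t [f c]] % [f c]] % [f n]]]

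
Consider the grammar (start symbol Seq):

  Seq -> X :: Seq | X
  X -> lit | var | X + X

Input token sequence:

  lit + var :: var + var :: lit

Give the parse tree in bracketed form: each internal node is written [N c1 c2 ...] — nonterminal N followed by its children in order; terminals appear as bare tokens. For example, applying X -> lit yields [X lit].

[Seq [X [X lit] + [X var]] :: [Seq [X [X var] + [X var]] :: [Seq [X lit]]]]

Seq
X :: Seq
X + X :: Seq
lit + X :: Seq
lit + var :: Seq
lit + var :: X :: Seq
lit + var :: X + X :: Seq
lit + var :: var + X :: Seq
lit + var :: var + var :: Seq
lit + var :: var + var :: X
lit + var :: var + var :: lit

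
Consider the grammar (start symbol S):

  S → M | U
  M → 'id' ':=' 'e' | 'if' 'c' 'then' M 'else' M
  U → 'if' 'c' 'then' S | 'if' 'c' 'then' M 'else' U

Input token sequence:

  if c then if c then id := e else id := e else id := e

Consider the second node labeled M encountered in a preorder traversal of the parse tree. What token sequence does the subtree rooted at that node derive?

if c then id := e else id := e

[S [M if c then [M if c then [M id := e] else [M id := e]] else [M id := e]]]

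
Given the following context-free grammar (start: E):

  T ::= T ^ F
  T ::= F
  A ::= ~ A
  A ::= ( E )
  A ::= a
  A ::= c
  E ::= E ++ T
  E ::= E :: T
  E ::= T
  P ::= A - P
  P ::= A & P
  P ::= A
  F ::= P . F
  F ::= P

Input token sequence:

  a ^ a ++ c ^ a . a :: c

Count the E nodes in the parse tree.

3

[E [E [E [T [T [F [P [A a]]]] ^ [F [P [A a]]]]] ++ [T [T [F [P [A c]]]] ^ [F [P [A a]] . [F [P [A a]]]]]] :: [T [F [P [A c]]]]]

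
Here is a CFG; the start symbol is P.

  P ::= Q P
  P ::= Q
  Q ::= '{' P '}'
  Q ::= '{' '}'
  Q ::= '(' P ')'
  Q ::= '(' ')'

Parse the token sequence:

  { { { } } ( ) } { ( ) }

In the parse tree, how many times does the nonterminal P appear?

[P [Q { [P [Q { [P [Q { }]] }] [P [Q ( )]]] }] [P [Q { [P [Q ( )]] }]]]

6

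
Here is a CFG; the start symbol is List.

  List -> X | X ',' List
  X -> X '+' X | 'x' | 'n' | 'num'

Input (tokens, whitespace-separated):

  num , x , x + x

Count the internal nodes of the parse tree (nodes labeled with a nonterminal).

[List [X num] , [List [X x] , [List [X [X x] + [X x]]]]]

8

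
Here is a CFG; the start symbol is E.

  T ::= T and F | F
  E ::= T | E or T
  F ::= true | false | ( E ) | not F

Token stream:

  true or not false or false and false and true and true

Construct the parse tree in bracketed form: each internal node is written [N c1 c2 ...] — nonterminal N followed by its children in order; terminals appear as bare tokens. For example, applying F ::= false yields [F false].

[E [E [E [T [F true]]] or [T [F not [F false]]]] or [T [T [T [T [F false]] and [F false]] and [F true]] and [F true]]]

E
E or T
E or T or T
T or T or T
F or T or T
true or T or T
true or F or T
true or not F or T
true or not false or T
true or not false or T and F
true or not false or T and F and F
true or not false or T and F and F and F
true or not false or F and F and F and F
true or not false or false and F and F and F
true or not false or false and false and F and F
true or not false or false and false and true and F
true or not false or false and false and true and true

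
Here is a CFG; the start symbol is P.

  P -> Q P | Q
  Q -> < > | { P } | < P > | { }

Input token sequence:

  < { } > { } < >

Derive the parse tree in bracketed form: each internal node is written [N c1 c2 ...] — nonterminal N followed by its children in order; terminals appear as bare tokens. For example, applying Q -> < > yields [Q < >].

P
Q P
< P > P
< Q > P
< { } > P
< { } > Q P
< { } > { } P
< { } > { } Q
< { } > { } < >

[P [Q < [P [Q { }]] >] [P [Q { }] [P [Q < >]]]]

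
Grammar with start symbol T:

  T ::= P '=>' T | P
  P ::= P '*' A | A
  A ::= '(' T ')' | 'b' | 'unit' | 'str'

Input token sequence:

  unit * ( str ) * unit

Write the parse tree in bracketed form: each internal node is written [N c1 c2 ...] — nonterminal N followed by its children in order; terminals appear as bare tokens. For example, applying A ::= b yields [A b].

[T [P [P [P [A unit]] * [A ( [T [P [A str]]] )]] * [A unit]]]

T
P
P * A
P * A * A
A * A * A
unit * A * A
unit * ( T ) * A
unit * ( P ) * A
unit * ( A ) * A
unit * ( str ) * A
unit * ( str ) * unit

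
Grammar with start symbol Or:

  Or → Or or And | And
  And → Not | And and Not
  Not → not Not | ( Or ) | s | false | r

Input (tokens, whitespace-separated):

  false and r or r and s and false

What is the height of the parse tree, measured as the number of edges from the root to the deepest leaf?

[Or [Or [And [And [Not false]] and [Not r]]] or [And [And [And [Not r]] and [Not s]] and [Not false]]]

5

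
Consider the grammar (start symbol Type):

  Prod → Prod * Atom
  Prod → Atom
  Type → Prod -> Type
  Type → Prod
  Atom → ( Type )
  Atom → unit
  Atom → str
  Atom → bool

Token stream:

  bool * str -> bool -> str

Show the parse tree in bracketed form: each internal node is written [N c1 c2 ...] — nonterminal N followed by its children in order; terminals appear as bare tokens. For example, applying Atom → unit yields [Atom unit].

Type
Prod -> Type
Prod * Atom -> Type
Atom * Atom -> Type
bool * Atom -> Type
bool * str -> Type
bool * str -> Prod -> Type
bool * str -> Atom -> Type
bool * str -> bool -> Type
bool * str -> bool -> Prod
bool * str -> bool -> Atom
bool * str -> bool -> str

[Type [Prod [Prod [Atom bool]] * [Atom str]] -> [Type [Prod [Atom bool]] -> [Type [Prod [Atom str]]]]]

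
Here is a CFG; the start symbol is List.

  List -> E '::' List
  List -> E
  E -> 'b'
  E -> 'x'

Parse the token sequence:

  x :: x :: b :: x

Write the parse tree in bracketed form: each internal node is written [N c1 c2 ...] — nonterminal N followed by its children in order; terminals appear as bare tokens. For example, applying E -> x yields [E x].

List
E :: List
x :: List
x :: E :: List
x :: x :: List
x :: x :: E :: List
x :: x :: b :: List
x :: x :: b :: E
x :: x :: b :: x

[List [E x] :: [List [E x] :: [List [E b] :: [List [E x]]]]]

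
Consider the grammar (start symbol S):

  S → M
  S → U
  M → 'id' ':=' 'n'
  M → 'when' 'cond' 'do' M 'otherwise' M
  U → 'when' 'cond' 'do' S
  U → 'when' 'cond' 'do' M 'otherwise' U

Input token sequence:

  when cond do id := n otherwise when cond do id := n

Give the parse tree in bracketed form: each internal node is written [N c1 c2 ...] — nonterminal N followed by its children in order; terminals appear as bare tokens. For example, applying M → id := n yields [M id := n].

S
U
when cond do M otherwise U
when cond do id := n otherwise U
when cond do id := n otherwise when cond do S
when cond do id := n otherwise when cond do M
when cond do id := n otherwise when cond do id := n

[S [U when cond do [M id := n] otherwise [U when cond do [S [M id := n]]]]]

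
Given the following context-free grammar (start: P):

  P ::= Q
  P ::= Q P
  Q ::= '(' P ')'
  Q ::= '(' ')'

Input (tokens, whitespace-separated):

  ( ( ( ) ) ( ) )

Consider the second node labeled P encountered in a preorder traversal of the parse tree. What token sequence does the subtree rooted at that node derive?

[P [Q ( [P [Q ( [P [Q ( )]] )] [P [Q ( )]]] )]]

( ( ) ) ( )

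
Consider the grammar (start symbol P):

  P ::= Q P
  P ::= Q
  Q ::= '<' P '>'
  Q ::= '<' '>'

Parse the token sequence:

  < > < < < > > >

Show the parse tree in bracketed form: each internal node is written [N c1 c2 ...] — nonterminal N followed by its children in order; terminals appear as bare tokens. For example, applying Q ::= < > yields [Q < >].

[P [Q < >] [P [Q < [P [Q < [P [Q < >]] >]] >]]]

P
Q P
< > P
< > Q
< > < P >
< > < Q >
< > < < P > >
< > < < Q > >
< > < < < > > >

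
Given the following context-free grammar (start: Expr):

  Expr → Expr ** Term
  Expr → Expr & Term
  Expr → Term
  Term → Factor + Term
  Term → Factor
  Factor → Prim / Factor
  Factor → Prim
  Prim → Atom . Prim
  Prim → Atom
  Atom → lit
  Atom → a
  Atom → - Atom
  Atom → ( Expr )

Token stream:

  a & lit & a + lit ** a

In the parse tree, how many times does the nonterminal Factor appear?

[Expr [Expr [Expr [Expr [Term [Factor [Prim [Atom a]]]]] & [Term [Factor [Prim [Atom lit]]]]] & [Term [Factor [Prim [Atom a]]] + [Term [Factor [Prim [Atom lit]]]]]] ** [Term [Factor [Prim [Atom a]]]]]

5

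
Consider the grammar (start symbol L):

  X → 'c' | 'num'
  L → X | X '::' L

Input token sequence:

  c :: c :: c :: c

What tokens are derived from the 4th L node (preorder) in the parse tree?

[L [X c] :: [L [X c] :: [L [X c] :: [L [X c]]]]]

c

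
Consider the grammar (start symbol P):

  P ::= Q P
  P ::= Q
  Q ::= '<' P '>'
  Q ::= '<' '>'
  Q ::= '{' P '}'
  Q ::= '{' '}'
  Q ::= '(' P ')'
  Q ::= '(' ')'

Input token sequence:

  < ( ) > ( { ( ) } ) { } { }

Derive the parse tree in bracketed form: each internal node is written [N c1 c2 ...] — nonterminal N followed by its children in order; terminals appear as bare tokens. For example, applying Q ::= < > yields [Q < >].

P
Q P
< P > P
< Q > P
< ( ) > P
< ( ) > Q P
< ( ) > ( P ) P
< ( ) > ( Q ) P
< ( ) > ( { P } ) P
< ( ) > ( { Q } ) P
< ( ) > ( { ( ) } ) P
< ( ) > ( { ( ) } ) Q P
< ( ) > ( { ( ) } ) { } P
< ( ) > ( { ( ) } ) { } Q
< ( ) > ( { ( ) } ) { } { }

[P [Q < [P [Q ( )]] >] [P [Q ( [P [Q { [P [Q ( )]] }]] )] [P [Q { }] [P [Q { }]]]]]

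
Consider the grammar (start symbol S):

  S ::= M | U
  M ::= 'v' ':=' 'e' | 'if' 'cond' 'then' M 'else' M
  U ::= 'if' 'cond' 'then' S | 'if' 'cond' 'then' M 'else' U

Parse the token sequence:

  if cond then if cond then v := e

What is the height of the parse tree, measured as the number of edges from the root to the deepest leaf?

6

[S [U if cond then [S [U if cond then [S [M v := e]]]]]]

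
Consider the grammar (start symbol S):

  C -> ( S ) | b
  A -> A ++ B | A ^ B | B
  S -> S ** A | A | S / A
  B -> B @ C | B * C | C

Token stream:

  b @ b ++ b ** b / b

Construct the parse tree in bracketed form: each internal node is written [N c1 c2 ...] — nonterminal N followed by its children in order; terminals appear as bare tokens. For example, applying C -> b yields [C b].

S
S / A
S ** A / A
A ** A / A
A ++ B ** A / A
B ++ B ** A / A
B @ C ++ B ** A / A
C @ C ++ B ** A / A
b @ C ++ B ** A / A
b @ b ++ B ** A / A
b @ b ++ C ** A / A
b @ b ++ b ** A / A
b @ b ++ b ** B / A
b @ b ++ b ** C / A
b @ b ++ b ** b / A
b @ b ++ b ** b / B
b @ b ++ b ** b / C
b @ b ++ b ** b / b

[S [S [S [A [A [B [B [C b]] @ [C b]]] ++ [B [C b]]]] ** [A [B [C b]]]] / [A [B [C b]]]]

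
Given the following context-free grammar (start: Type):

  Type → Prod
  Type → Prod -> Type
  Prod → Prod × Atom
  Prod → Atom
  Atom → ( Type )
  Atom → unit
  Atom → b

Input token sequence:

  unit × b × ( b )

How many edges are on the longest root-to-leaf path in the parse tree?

6

[Type [Prod [Prod [Prod [Atom unit]] × [Atom b]] × [Atom ( [Type [Prod [Atom b]]] )]]]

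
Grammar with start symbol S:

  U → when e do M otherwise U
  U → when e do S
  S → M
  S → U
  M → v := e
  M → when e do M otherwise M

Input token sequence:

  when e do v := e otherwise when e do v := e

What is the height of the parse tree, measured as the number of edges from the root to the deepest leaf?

5

[S [U when e do [M v := e] otherwise [U when e do [S [M v := e]]]]]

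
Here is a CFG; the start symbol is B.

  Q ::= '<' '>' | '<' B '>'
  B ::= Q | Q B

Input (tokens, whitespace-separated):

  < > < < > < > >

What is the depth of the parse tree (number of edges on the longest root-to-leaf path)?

6

[B [Q < >] [B [Q < [B [Q < >] [B [Q < >]]] >]]]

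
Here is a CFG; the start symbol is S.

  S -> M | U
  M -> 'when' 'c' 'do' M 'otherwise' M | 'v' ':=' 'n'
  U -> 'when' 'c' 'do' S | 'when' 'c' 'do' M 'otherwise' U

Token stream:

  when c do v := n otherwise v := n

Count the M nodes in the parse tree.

3

[S [M when c do [M v := n] otherwise [M v := n]]]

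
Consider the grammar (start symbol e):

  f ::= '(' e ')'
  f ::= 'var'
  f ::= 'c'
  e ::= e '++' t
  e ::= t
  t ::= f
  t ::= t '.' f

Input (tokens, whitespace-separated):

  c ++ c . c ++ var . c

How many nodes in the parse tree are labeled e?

3

[e [e [e [t [f c]]] ++ [t [t [f c]] . [f c]]] ++ [t [t [f var]] . [f c]]]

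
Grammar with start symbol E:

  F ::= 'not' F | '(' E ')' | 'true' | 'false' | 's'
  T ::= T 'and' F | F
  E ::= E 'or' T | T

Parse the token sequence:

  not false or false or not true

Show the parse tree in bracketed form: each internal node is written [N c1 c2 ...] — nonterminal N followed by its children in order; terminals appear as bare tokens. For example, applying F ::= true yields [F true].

E
E or T
E or T or T
T or T or T
F or T or T
not F or T or T
not false or T or T
not false or F or T
not false or false or T
not false or false or F
not false or false or not F
not false or false or not true

[E [E [E [T [F not [F false]]]] or [T [F false]]] or [T [F not [F true]]]]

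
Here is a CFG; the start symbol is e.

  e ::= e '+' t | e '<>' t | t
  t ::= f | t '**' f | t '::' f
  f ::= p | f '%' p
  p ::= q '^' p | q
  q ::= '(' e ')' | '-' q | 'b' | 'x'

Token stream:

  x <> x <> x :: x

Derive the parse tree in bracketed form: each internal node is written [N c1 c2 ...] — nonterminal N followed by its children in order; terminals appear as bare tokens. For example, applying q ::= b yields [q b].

e
e <> t
e <> t <> t
t <> t <> t
f <> t <> t
p <> t <> t
q <> t <> t
x <> t <> t
x <> f <> t
x <> p <> t
x <> q <> t
x <> x <> t
x <> x <> t :: f
x <> x <> f :: f
x <> x <> p :: f
x <> x <> q :: f
x <> x <> x :: f
x <> x <> x :: p
x <> x <> x :: q
x <> x <> x :: x

[e [e [e [t [f [p [q x]]]]] <> [t [f [p [q x]]]]] <> [t [t [f [p [q x]]]] :: [f [p [q x]]]]]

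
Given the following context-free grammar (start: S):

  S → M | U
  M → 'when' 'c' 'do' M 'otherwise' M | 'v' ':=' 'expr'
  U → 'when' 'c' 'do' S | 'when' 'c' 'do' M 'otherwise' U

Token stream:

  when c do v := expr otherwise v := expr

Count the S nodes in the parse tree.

[S [M when c do [M v := expr] otherwise [M v := expr]]]

1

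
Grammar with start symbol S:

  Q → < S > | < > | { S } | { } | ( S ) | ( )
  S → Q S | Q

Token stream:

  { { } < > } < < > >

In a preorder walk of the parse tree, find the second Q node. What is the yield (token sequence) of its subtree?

{ }

[S [Q { [S [Q { }] [S [Q < >]]] }] [S [Q < [S [Q < >]] >]]]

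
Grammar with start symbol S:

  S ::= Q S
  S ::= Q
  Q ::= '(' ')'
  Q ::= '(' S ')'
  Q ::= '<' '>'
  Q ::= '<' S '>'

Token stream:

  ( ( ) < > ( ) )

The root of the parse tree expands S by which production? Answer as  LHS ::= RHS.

S ::= Q

[S [Q ( [S [Q ( )] [S [Q < >] [S [Q ( )]]]] )]]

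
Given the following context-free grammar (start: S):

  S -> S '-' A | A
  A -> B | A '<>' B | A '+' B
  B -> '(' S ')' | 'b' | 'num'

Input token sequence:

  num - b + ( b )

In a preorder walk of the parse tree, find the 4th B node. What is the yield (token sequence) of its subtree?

b

[S [S [A [B num]]] - [A [A [B b]] + [B ( [S [A [B b]]] )]]]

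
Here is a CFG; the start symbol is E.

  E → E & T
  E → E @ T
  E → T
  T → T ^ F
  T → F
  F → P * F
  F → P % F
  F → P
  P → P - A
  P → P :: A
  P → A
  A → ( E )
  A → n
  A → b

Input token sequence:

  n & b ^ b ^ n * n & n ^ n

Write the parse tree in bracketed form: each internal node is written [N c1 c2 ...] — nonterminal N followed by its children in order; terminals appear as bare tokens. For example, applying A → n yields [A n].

[E [E [E [T [F [P [A n]]]]] & [T [T [T [F [P [A b]]]] ^ [F [P [A b]]]] ^ [F [P [A n]] * [F [P [A n]]]]]] & [T [T [F [P [A n]]]] ^ [F [P [A n]]]]]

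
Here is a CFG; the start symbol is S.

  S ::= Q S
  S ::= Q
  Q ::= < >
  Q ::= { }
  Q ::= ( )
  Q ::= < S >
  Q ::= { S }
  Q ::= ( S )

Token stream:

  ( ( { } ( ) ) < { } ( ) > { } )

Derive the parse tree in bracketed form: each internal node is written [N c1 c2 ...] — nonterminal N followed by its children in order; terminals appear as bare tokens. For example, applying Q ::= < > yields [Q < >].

[S [Q ( [S [Q ( [S [Q { }] [S [Q ( )]]] )] [S [Q < [S [Q { }] [S [Q ( )]]] >] [S [Q { }]]]] )]]

S
Q
( S )
( Q S )
( ( S ) S )
( ( Q S ) S )
( ( { } S ) S )
( ( { } Q ) S )
( ( { } ( ) ) S )
( ( { } ( ) ) Q S )
( ( { } ( ) ) < S > S )
( ( { } ( ) ) < Q S > S )
( ( { } ( ) ) < { } S > S )
( ( { } ( ) ) < { } Q > S )
( ( { } ( ) ) < { } ( ) > S )
( ( { } ( ) ) < { } ( ) > Q )
( ( { } ( ) ) < { } ( ) > { } )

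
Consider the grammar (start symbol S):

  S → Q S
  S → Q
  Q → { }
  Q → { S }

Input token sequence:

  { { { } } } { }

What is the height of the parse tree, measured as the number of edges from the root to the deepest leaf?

6

[S [Q { [S [Q { [S [Q { }]] }]] }] [S [Q { }]]]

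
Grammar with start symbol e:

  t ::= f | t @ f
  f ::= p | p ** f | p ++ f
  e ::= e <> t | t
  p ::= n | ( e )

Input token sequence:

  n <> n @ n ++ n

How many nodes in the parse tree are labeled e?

2

[e [e [t [f [p n]]]] <> [t [t [f [p n]]] @ [f [p n] ++ [f [p n]]]]]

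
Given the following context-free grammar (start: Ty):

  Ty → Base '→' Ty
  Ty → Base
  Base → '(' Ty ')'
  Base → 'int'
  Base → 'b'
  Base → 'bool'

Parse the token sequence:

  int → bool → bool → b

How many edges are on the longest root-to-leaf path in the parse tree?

[Ty [Base int] → [Ty [Base bool] → [Ty [Base bool] → [Ty [Base b]]]]]

5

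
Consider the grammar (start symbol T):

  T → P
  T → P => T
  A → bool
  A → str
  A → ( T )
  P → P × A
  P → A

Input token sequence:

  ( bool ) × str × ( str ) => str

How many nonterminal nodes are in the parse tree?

[T [P [P [P [A ( [T [P [A bool]]] )]] × [A str]] × [A ( [T [P [A str]]] )]] => [T [P [A str]]]]

16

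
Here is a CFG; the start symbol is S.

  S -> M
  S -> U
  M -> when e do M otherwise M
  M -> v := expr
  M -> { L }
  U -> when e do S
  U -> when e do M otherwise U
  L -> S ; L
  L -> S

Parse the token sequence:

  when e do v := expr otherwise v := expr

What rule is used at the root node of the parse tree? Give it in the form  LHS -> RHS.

[S [M when e do [M v := expr] otherwise [M v := expr]]]

S -> M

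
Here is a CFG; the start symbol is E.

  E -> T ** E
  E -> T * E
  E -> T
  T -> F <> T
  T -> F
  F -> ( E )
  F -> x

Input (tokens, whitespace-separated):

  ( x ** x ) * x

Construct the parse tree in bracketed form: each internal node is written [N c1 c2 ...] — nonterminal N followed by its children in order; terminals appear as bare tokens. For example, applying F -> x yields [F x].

[E [T [F ( [E [T [F x]] ** [E [T [F x]]]] )]] * [E [T [F x]]]]

E
T * E
F * E
( E ) * E
( T ** E ) * E
( F ** E ) * E
( x ** E ) * E
( x ** T ) * E
( x ** F ) * E
( x ** x ) * E
( x ** x ) * T
( x ** x ) * F
( x ** x ) * x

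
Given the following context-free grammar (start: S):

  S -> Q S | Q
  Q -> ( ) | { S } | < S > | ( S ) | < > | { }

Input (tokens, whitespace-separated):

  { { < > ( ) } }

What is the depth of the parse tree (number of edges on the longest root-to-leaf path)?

7

[S [Q { [S [Q { [S [Q < >] [S [Q ( )]]] }]] }]]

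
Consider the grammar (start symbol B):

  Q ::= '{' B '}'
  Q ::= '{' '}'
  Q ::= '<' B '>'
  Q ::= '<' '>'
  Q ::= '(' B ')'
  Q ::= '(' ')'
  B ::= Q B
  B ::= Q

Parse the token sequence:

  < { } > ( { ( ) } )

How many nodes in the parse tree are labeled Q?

[B [Q < [B [Q { }]] >] [B [Q ( [B [Q { [B [Q ( )]] }]] )]]]

5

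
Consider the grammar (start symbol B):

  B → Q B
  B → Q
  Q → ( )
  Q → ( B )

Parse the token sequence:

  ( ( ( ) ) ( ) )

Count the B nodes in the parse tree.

4

[B [Q ( [B [Q ( [B [Q ( )]] )] [B [Q ( )]]] )]]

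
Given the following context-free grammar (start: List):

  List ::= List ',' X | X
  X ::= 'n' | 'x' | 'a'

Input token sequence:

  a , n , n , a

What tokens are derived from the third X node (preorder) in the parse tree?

n

[List [List [List [List [X a]] , [X n]] , [X n]] , [X a]]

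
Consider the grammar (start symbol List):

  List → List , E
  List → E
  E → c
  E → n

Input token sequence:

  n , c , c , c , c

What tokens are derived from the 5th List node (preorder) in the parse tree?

[List [List [List [List [List [E n]] , [E c]] , [E c]] , [E c]] , [E c]]

n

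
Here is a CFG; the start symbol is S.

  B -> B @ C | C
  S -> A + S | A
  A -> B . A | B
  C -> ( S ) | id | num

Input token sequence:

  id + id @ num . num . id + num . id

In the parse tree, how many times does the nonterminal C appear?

[S [A [B [C id]]] + [S [A [B [B [C id]] @ [C num]] . [A [B [C num]] . [A [B [C id]]]]] + [S [A [B [C num]] . [A [B [C id]]]]]]]

7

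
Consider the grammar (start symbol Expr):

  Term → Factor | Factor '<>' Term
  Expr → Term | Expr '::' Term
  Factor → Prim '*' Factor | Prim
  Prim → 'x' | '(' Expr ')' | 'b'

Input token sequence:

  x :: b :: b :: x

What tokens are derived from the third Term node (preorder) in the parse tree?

b

[Expr [Expr [Expr [Expr [Term [Factor [Prim x]]]] :: [Term [Factor [Prim b]]]] :: [Term [Factor [Prim b]]]] :: [Term [Factor [Prim x]]]]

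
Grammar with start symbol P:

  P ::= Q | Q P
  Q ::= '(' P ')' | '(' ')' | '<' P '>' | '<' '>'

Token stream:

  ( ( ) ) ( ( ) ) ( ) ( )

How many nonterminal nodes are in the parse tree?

12

[P [Q ( [P [Q ( )]] )] [P [Q ( [P [Q ( )]] )] [P [Q ( )] [P [Q ( )]]]]]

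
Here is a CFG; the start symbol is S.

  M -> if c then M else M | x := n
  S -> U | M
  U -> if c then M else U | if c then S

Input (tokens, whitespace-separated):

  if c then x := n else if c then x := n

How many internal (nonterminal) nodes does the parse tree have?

[S [U if c then [M x := n] else [U if c then [S [M x := n]]]]]

6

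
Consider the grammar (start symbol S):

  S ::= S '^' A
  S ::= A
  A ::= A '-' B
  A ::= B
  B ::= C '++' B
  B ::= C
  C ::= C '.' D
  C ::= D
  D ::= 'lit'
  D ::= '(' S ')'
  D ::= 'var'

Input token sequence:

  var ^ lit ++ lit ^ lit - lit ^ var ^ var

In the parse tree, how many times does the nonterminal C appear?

7

[S [S [S [S [S [A [B [C [D var]]]]] ^ [A [B [C [D lit]] ++ [B [C [D lit]]]]]] ^ [A [A [B [C [D lit]]]] - [B [C [D lit]]]]] ^ [A [B [C [D var]]]]] ^ [A [B [C [D var]]]]]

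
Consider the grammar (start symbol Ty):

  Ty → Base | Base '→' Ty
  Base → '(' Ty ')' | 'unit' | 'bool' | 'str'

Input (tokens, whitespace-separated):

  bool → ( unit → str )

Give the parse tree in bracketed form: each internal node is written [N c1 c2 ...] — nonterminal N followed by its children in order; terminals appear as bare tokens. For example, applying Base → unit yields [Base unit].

Ty
Base → Ty
bool → Ty
bool → Base
bool → ( Ty )
bool → ( Base → Ty )
bool → ( unit → Ty )
bool → ( unit → Base )
bool → ( unit → str )

[Ty [Base bool] → [Ty [Base ( [Ty [Base unit] → [Ty [Base str]]] )]]]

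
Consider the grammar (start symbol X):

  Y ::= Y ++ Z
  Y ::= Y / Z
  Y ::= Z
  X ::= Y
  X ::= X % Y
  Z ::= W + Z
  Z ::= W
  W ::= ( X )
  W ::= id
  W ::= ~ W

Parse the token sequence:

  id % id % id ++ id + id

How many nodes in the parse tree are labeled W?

5

[X [X [X [Y [Z [W id]]]] % [Y [Z [W id]]]] % [Y [Y [Z [W id]]] ++ [Z [W id] + [Z [W id]]]]]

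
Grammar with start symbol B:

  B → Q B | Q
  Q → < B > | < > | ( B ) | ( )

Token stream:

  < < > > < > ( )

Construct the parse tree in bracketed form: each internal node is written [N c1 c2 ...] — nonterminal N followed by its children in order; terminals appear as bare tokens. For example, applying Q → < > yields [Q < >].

B
Q B
< B > B
< Q > B
< < > > B
< < > > Q B
< < > > < > B
< < > > < > Q
< < > > < > ( )

[B [Q < [B [Q < >]] >] [B [Q < >] [B [Q ( )]]]]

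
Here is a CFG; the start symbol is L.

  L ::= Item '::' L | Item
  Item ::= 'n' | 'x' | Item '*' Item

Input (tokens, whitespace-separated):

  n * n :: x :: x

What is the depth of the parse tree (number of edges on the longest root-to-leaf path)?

[L [Item [Item n] * [Item n]] :: [L [Item x] :: [L [Item x]]]]

4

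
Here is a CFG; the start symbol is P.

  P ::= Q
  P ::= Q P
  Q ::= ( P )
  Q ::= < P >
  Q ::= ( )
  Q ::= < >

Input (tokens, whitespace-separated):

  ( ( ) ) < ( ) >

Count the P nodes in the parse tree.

4

[P [Q ( [P [Q ( )]] )] [P [Q < [P [Q ( )]] >]]]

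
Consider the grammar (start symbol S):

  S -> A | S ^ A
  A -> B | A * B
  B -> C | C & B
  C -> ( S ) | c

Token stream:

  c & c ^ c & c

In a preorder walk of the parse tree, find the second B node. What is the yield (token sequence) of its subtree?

[S [S [A [B [C c] & [B [C c]]]]] ^ [A [B [C c] & [B [C c]]]]]

c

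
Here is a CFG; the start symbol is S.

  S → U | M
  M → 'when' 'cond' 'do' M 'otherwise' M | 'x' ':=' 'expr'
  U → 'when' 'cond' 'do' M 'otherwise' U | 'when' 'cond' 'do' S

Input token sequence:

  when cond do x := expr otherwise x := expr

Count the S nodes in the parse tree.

[S [M when cond do [M x := expr] otherwise [M x := expr]]]

1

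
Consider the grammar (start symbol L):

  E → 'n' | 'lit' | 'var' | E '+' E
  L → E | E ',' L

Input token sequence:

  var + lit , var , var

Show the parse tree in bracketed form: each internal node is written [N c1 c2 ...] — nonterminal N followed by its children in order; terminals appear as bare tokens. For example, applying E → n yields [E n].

L
E , L
E + E , L
var + E , L
var + lit , L
var + lit , E , L
var + lit , var , L
var + lit , var , E
var + lit , var , var

[L [E [E var] + [E lit]] , [L [E var] , [L [E var]]]]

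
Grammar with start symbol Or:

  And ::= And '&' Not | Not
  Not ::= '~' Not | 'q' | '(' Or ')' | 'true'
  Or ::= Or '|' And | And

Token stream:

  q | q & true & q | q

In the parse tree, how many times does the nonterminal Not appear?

5

[Or [Or [Or [And [Not q]]] | [And [And [And [Not q]] & [Not true]] & [Not q]]] | [And [Not q]]]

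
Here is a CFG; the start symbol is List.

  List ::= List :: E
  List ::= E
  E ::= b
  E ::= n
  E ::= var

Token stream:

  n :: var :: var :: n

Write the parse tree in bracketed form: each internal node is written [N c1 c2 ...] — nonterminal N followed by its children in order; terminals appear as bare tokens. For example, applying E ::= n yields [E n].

List
List :: E
List :: E :: E
List :: E :: E :: E
E :: E :: E :: E
n :: E :: E :: E
n :: var :: E :: E
n :: var :: var :: E
n :: var :: var :: n

[List [List [List [List [E n]] :: [E var]] :: [E var]] :: [E n]]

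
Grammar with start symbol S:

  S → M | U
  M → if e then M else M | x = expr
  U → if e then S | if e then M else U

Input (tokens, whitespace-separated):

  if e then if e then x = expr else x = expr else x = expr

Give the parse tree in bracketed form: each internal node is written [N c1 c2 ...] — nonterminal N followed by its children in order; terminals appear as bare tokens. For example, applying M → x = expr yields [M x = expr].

S
M
if e then M else M
if e then if e then M else M else M
if e then if e then x = expr else M else M
if e then if e then x = expr else x = expr else M
if e then if e then x = expr else x = expr else x = expr

[S [M if e then [M if e then [M x = expr] else [M x = expr]] else [M x = expr]]]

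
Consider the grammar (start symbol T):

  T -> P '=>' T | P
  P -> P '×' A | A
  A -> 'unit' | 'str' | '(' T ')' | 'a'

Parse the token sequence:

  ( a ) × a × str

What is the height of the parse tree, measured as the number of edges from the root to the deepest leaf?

[T [P [P [P [A ( [T [P [A a]]] )]] × [A a]] × [A str]]]

8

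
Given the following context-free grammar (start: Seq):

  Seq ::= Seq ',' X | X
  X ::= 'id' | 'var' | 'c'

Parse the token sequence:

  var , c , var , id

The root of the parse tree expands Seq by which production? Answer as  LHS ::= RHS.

[Seq [Seq [Seq [Seq [X var]] , [X c]] , [X var]] , [X id]]

Seq ::= Seq ',' X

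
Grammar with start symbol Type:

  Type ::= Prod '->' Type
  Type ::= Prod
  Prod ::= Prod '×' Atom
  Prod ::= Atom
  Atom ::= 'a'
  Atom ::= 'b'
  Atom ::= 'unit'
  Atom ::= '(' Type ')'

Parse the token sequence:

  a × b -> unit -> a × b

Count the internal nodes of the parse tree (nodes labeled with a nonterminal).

13

[Type [Prod [Prod [Atom a]] × [Atom b]] -> [Type [Prod [Atom unit]] -> [Type [Prod [Prod [Atom a]] × [Atom b]]]]]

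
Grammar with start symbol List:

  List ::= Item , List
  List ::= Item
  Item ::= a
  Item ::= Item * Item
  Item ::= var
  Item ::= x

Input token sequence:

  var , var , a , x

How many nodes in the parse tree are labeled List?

4

[List [Item var] , [List [Item var] , [List [Item a] , [List [Item x]]]]]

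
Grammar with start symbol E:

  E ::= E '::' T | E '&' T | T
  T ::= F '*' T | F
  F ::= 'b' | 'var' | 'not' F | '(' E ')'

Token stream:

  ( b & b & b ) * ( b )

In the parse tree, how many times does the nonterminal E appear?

5

[E [T [F ( [E [E [E [T [F b]]] & [T [F b]]] & [T [F b]]] )] * [T [F ( [E [T [F b]]] )]]]]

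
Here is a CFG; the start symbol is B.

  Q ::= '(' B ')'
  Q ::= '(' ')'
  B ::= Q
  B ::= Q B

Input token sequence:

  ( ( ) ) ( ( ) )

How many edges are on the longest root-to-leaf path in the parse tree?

[B [Q ( [B [Q ( )]] )] [B [Q ( [B [Q ( )]] )]]]

5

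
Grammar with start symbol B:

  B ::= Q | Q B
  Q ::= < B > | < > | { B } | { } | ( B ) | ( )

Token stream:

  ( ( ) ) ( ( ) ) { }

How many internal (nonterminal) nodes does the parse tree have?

10

[B [Q ( [B [Q ( )]] )] [B [Q ( [B [Q ( )]] )] [B [Q { }]]]]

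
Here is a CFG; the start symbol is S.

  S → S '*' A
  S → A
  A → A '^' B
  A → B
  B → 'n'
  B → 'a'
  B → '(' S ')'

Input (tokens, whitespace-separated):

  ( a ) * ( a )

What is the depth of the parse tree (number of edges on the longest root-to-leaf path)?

7

[S [S [A [B ( [S [A [B a]]] )]]] * [A [B ( [S [A [B a]]] )]]]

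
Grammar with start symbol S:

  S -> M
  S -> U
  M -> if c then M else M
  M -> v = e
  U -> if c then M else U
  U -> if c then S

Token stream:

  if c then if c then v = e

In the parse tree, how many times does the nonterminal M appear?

1

[S [U if c then [S [U if c then [S [M v = e]]]]]]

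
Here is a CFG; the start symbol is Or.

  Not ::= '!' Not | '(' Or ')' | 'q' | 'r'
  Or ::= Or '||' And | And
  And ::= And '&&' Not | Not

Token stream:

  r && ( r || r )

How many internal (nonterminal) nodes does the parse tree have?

11

[Or [And [And [Not r]] && [Not ( [Or [Or [And [Not r]]] || [And [Not r]]] )]]]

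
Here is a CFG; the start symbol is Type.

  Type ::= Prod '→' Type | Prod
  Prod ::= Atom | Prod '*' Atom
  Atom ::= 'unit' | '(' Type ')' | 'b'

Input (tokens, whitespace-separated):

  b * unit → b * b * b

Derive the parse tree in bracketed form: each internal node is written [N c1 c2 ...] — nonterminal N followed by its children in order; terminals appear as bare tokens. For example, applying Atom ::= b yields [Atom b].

[Type [Prod [Prod [Atom b]] * [Atom unit]] → [Type [Prod [Prod [Prod [Atom b]] * [Atom b]] * [Atom b]]]]

Type
Prod → Type
Prod * Atom → Type
Atom * Atom → Type
b * Atom → Type
b * unit → Type
b * unit → Prod
b * unit → Prod * Atom
b * unit → Prod * Atom * Atom
b * unit → Atom * Atom * Atom
b * unit → b * Atom * Atom
b * unit → b * b * Atom
b * unit → b * b * b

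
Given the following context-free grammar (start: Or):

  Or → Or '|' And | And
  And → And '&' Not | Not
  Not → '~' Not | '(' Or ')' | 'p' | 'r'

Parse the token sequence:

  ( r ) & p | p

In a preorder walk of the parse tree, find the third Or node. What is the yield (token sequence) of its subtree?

[Or [Or [And [And [Not ( [Or [And [Not r]]] )]] & [Not p]]] | [And [Not p]]]

r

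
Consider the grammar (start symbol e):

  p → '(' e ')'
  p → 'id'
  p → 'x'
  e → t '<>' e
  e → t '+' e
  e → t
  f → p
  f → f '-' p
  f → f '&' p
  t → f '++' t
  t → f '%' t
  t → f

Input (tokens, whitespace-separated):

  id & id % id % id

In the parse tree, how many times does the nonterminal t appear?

3

[e [t [f [f [p id]] & [p id]] % [t [f [p id]] % [t [f [p id]]]]]]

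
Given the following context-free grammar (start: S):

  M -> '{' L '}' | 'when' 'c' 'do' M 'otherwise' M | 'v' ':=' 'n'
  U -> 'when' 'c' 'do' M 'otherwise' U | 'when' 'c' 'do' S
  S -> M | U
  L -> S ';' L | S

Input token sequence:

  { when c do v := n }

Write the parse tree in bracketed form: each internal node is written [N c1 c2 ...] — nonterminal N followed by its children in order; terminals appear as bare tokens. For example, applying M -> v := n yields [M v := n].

[S [M { [L [S [U when c do [S [M v := n]]]]] }]]

S
M
{ L }
{ S }
{ U }
{ when c do S }
{ when c do M }
{ when c do v := n }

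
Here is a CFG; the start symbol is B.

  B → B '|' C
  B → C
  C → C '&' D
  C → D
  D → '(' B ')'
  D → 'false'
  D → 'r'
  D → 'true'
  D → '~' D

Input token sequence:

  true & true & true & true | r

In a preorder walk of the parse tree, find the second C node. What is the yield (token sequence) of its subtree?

[B [B [C [C [C [C [D true]] & [D true]] & [D true]] & [D true]]] | [C [D r]]]

true & true & true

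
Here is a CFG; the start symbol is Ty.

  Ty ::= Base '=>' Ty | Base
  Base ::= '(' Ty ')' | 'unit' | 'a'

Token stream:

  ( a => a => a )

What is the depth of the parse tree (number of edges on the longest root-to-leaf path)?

6

[Ty [Base ( [Ty [Base a] => [Ty [Base a] => [Ty [Base a]]]] )]]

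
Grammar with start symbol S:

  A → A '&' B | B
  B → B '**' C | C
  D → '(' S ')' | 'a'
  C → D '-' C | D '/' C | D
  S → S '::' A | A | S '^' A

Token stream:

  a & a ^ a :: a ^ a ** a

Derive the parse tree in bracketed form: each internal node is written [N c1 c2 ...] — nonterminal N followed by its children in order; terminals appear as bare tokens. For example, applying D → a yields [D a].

[S [S [S [S [A [A [B [C [D a]]]] & [B [C [D a]]]]] ^ [A [B [C [D a]]]]] :: [A [B [C [D a]]]]] ^ [A [B [B [C [D a]]] ** [C [D a]]]]]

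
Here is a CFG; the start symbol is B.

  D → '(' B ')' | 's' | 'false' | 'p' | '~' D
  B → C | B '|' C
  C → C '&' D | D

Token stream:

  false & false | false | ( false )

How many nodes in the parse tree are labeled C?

5

[B [B [B [C [C [D false]] & [D false]]] | [C [D false]]] | [C [D ( [B [C [D false]]] )]]]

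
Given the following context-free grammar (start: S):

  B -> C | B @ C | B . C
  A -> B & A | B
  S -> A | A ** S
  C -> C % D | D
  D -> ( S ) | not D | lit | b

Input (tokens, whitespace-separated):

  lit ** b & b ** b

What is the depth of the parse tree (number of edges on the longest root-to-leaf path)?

7

[S [A [B [C [D lit]]]] ** [S [A [B [C [D b]]] & [A [B [C [D b]]]]] ** [S [A [B [C [D b]]]]]]]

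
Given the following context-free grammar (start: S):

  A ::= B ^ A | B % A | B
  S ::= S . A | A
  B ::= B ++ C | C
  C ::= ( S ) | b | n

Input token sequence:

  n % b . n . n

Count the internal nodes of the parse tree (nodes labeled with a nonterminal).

[S [S [S [A [B [C n]] % [A [B [C b]]]]] . [A [B [C n]]]] . [A [B [C n]]]]

15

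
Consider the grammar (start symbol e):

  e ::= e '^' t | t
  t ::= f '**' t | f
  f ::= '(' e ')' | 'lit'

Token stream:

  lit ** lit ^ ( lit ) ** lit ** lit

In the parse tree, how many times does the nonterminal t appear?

6

[e [e [t [f lit] ** [t [f lit]]]] ^ [t [f ( [e [t [f lit]]] )] ** [t [f lit] ** [t [f lit]]]]]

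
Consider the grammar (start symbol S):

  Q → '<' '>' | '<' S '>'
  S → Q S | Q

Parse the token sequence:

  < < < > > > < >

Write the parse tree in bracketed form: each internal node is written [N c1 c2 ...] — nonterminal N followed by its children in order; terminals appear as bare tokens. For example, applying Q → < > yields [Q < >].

S
Q S
< S > S
< Q > S
< < S > > S
< < Q > > S
< < < > > > S
< < < > > > Q
< < < > > > < >

[S [Q < [S [Q < [S [Q < >]] >]] >] [S [Q < >]]]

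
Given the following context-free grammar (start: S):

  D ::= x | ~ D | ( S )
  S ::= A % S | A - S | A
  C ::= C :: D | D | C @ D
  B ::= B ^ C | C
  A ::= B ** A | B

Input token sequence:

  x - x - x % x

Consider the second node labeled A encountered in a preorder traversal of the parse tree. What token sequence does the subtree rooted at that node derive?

[S [A [B [C [D x]]]] - [S [A [B [C [D x]]]] - [S [A [B [C [D x]]]] % [S [A [B [C [D x]]]]]]]]

x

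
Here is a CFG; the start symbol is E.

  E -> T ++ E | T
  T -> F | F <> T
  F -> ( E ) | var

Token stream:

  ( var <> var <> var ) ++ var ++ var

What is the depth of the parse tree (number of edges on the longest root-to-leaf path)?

8

[E [T [F ( [E [T [F var] <> [T [F var] <> [T [F var]]]]] )]] ++ [E [T [F var]] ++ [E [T [F var]]]]]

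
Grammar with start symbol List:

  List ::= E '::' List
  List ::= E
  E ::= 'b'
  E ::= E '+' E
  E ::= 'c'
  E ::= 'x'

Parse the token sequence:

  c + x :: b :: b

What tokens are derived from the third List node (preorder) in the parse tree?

[List [E [E c] + [E x]] :: [List [E b] :: [List [E b]]]]

b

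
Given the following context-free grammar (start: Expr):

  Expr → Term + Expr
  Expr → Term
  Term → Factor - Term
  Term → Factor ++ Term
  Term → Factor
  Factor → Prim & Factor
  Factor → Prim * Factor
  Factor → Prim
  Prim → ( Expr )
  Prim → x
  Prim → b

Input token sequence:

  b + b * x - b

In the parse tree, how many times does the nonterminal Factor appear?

4

[Expr [Term [Factor [Prim b]]] + [Expr [Term [Factor [Prim b] * [Factor [Prim x]]] - [Term [Factor [Prim b]]]]]]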